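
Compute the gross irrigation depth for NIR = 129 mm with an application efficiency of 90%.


Ea = 90% = 0.9
GID = NIR / Ea = 129 / 0.9 = 143.3333 mm

143.3333 mm


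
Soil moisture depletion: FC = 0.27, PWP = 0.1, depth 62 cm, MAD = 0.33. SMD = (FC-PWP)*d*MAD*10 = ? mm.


SMD = (FC - PWP) * d * MAD * 10
SMD = (0.27 - 0.1) * 62 * 0.33 * 10
SMD = 0.1700 * 62 * 0.33 * 10

34.7820 mm


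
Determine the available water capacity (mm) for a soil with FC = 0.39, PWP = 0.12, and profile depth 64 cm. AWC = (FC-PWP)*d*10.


AWC = (FC - PWP) * d * 10
AWC = (0.39 - 0.12) * 64 * 10
AWC = 0.2700 * 64 * 10

172.8000 mm


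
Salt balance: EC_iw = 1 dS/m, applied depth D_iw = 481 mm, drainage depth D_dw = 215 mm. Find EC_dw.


EC_dw = EC_iw * D_iw / D_dw
EC_dw = 1 * 481 / 215
EC_dw = 481 / 215

2.2372 dS/m


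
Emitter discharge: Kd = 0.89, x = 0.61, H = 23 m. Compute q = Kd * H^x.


q = Kd * H^x = 0.89 * 23^0.61 = 0.89 * 6.771018

6.0262 L/h


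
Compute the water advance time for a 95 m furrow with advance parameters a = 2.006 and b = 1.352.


t = (L/a)^(1/b)
t = (95/2.006)^(1/1.352)
t = 47.357926^(1/1.352)

17.3459 min


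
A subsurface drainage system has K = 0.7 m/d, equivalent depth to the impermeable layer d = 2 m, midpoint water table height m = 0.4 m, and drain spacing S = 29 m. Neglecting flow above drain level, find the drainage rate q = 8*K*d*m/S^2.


q = 8*K*d*m/S^2
q = 8*0.7*2*0.4/29^2
q = 4.4800 / 841

0.0053 m/d


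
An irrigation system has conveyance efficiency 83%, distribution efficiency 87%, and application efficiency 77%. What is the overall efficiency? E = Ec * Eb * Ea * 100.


Ec = 0.83, Eb = 0.87, Ea = 0.77
E = 0.83 * 0.87 * 0.77 * 100 = 55.6017%

55.6017 %


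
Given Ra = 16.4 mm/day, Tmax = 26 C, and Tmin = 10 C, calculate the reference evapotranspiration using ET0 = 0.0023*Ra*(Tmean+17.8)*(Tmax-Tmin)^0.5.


Tmean = (Tmax + Tmin)/2 = (26 + 10)/2 = 18.0
ET0 = 0.0023 * 16.4 * (18.0 + 17.8) * sqrt(26 - 10)
ET0 = 0.0023 * 16.4 * 35.8 * 4.000000

5.4015 mm/day


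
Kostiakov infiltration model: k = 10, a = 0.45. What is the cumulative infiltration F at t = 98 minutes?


F = k * t^a = 10 * 98^0.45
F = 10 * 7.871395

78.7139 mm


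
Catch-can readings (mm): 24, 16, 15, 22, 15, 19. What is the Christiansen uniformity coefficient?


mean = 18.500000 mm
MAD = 3.166667 mm
CU = (1 - 3.166667/18.500000)*100

82.8829 %


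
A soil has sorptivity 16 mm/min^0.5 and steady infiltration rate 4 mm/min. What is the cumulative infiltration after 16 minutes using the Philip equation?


F = S*sqrt(t) + A*t
F = 16*sqrt(16) + 4*16
F = 16*4.000000 + 64

128.0000 mm


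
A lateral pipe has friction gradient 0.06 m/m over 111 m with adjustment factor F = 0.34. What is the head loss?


hf = J * L * F = 0.06 * 111 * 0.34 = 2.2644 m

2.2644 m


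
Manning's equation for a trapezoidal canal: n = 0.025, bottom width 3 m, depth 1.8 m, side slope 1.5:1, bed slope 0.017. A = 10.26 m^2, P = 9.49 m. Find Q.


R = A/P = 10.26/9.49 = 1.081138
Q = (1/0.025) * 10.26 * 1.081138^(2/3) * 0.017^0.5

56.3663 m^3/s


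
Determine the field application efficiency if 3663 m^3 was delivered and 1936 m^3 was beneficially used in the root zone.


Ea = V_root / V_field * 100 = 1936 / 3663 * 100 = 52.8529%

52.8529 %


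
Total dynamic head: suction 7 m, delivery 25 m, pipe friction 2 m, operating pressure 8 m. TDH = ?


TDH = Hs + Hd + hf + Hp = 7 + 25 + 2 + 8 = 42

42 m


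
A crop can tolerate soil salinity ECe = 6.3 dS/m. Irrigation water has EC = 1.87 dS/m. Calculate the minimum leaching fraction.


LR = ECiw / (5*ECe - ECiw)
LR = 1.87 / (5*6.3 - 1.87)
LR = 1.87 / 29.6300

0.0631


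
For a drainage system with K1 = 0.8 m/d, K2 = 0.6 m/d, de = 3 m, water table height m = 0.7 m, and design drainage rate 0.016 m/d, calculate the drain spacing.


S^2 = 8*K2*de*m/q + 4*K1*m^2/q
S^2 = 8*0.6*3*0.7/0.016 + 4*0.8*0.7^2/0.016
S = sqrt(728.0000)

26.9815 m


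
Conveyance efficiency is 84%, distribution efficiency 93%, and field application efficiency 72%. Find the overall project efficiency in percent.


Ec = 0.84, Eb = 0.93, Ea = 0.72
E = 0.84 * 0.93 * 0.72 * 100 = 56.2464%

56.2464 %


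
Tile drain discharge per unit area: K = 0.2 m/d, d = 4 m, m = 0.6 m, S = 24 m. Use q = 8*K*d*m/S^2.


q = 8*K*d*m/S^2
q = 8*0.2*4*0.6/24^2
q = 3.8400 / 576

0.0067 m/d


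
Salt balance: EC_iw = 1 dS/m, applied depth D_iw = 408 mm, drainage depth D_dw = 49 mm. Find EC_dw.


EC_dw = EC_iw * D_iw / D_dw
EC_dw = 1 * 408 / 49
EC_dw = 408 / 49

8.3265 dS/m


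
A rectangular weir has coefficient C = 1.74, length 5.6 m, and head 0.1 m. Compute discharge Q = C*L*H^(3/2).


Q = C * L * H^(3/2) = 1.74 * 5.6 * 0.1^1.5 = 1.74 * 5.6 * 0.031623

0.3081 m^3/s


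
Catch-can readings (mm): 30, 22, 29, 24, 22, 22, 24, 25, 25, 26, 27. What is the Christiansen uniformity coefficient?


mean = 25.090909 mm
MAD = 2.115702 mm
CU = (1 - 2.115702/25.090909)*100

91.5679 %


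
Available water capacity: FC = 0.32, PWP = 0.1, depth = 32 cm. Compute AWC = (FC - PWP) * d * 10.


AWC = (FC - PWP) * d * 10
AWC = (0.32 - 0.1) * 32 * 10
AWC = 0.2200 * 32 * 10

70.4000 mm


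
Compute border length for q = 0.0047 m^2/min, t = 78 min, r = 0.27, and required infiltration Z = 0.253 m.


L = q*t/((1+r)*Z)
L = 0.0047*78/((1+0.27)*0.253)
L = 0.3666/0.32131

1.1410 m


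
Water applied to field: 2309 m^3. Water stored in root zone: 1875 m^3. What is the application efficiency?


Ea = V_root / V_field * 100 = 1875 / 2309 * 100 = 81.2040%

81.2040 %


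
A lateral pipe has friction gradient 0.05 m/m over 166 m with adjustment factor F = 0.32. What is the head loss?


hf = J * L * F = 0.05 * 166 * 0.32 = 2.6560 m

2.6560 m


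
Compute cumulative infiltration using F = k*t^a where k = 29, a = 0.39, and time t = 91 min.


F = k * t^a = 29 * 91^0.39
F = 29 * 5.807994

168.4318 mm


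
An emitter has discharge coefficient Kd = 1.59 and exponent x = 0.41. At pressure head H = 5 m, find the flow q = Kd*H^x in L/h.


q = Kd * H^x = 1.59 * 5^0.41 = 1.59 * 1.934540

3.0759 L/h


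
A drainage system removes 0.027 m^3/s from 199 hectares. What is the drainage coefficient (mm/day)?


DC = Q * 86400 / (A * 10000) * 1000
DC = 0.027 * 86400 / (199 * 10000) * 1000
DC = 2332800.0000 / 1990000

1.1723 mm/day


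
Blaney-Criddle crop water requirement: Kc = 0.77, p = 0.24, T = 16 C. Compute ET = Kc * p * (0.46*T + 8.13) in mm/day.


ET = Kc * p * (0.46*T + 8.13)
ET = 0.77 * 0.24 * (0.46*16 + 8.13)
ET = 0.77 * 0.24 * 15.4900

2.8626 mm/day


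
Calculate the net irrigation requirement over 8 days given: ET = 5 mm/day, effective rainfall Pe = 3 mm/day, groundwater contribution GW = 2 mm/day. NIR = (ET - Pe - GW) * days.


Daily deficit = ET - Pe - GW = 5 - 3 - 2 = 0 mm/day
NIR = 0 * 8 = 0 mm

0 mm


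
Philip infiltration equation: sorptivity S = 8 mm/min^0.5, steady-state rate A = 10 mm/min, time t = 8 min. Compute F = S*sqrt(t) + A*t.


F = S*sqrt(t) + A*t
F = 8*sqrt(8) + 10*8
F = 8*2.828427 + 80

102.6274 mm


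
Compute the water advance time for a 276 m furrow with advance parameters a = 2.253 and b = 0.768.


t = (L/a)^(1/b)
t = (276/2.253)^(1/0.768)
t = 122.503329^(1/0.768)

523.5312 min


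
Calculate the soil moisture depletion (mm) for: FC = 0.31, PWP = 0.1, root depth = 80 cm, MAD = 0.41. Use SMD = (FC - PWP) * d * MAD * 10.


SMD = (FC - PWP) * d * MAD * 10
SMD = (0.31 - 0.1) * 80 * 0.41 * 10
SMD = 0.2100 * 80 * 0.41 * 10

68.8800 mm


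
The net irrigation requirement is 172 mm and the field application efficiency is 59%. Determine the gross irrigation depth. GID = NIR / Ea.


Ea = 59% = 0.59
GID = NIR / Ea = 172 / 0.59 = 291.5254 mm

291.5254 mm


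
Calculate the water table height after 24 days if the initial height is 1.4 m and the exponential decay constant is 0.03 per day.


m = m0 * exp(-k*t)
m = 1.4 * exp(-0.03 * 24)
m = 1.4 * exp(-0.7200)

0.6815 m


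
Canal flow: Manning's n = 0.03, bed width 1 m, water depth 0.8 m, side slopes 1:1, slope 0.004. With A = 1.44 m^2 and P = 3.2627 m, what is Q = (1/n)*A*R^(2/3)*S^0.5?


R = A/P = 1.44/3.2627 = 0.441352
Q = (1/0.03) * 1.44 * 0.441352^(2/3) * 0.004^0.5

1.7598 m^3/s


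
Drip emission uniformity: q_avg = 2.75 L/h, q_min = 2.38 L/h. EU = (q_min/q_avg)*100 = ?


EU = (q_min/q_avg)*100 = (2.38/2.75)*100 = 86.5455%

86.5455 %


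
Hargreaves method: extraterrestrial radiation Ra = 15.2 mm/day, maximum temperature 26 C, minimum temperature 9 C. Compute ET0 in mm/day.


Tmean = (Tmax + Tmin)/2 = (26 + 9)/2 = 17.5
ET0 = 0.0023 * 15.2 * (17.5 + 17.8) * sqrt(26 - 9)
ET0 = 0.0023 * 15.2 * 35.3 * 4.123106

5.0883 mm/day


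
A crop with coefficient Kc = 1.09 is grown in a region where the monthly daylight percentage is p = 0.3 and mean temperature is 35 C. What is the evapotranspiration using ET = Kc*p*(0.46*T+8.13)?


ET = Kc * p * (0.46*T + 8.13)
ET = 1.09 * 0.3 * (0.46*35 + 8.13)
ET = 1.09 * 0.3 * 24.2300

7.9232 mm/day


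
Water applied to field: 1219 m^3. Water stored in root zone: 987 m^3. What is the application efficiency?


Ea = V_root / V_field * 100 = 987 / 1219 * 100 = 80.9680%

80.9680 %


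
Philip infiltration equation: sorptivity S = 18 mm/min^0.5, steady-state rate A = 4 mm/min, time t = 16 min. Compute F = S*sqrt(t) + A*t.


F = S*sqrt(t) + A*t
F = 18*sqrt(16) + 4*16
F = 18*4.000000 + 64

136.0000 mm


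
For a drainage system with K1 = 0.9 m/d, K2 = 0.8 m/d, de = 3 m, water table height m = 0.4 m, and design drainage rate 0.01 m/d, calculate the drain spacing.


S^2 = 8*K2*de*m/q + 4*K1*m^2/q
S^2 = 8*0.8*3*0.4/0.01 + 4*0.9*0.4^2/0.01
S = sqrt(825.6000)

28.7333 m


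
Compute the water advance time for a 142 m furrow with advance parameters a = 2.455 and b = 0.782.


t = (L/a)^(1/b)
t = (142/2.455)^(1/0.782)
t = 57.841141^(1/0.782)

179.2668 min


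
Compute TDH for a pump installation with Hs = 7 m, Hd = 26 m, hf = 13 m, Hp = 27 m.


TDH = Hs + Hd + hf + Hp = 7 + 26 + 13 + 27 = 73

73 m


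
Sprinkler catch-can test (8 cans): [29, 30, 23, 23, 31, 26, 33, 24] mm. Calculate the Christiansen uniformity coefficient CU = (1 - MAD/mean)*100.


mean = 27.375000 mm
MAD = 3.375000 mm
CU = (1 - 3.375000/27.375000)*100

87.6712 %


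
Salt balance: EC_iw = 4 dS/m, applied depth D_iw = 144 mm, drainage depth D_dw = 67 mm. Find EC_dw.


EC_dw = EC_iw * D_iw / D_dw
EC_dw = 4 * 144 / 67
EC_dw = 576 / 67

8.5970 dS/m


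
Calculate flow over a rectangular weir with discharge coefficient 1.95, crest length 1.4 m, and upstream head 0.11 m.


Q = C * L * H^(3/2) = 1.95 * 1.4 * 0.11^1.5 = 1.95 * 1.4 * 0.036483

0.0996 m^3/s


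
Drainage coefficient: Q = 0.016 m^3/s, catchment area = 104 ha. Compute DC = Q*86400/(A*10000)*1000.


DC = Q * 86400 / (A * 10000) * 1000
DC = 0.016 * 86400 / (104 * 10000) * 1000
DC = 1382400.0000 / 1040000

1.3292 mm/day


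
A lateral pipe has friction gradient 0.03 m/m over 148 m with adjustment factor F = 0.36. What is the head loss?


hf = J * L * F = 0.03 * 148 * 0.36 = 1.5984 m

1.5984 m


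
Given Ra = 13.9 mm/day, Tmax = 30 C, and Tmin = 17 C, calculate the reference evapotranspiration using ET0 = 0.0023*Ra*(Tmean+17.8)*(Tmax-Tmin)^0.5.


Tmean = (Tmax + Tmin)/2 = (30 + 17)/2 = 23.5
ET0 = 0.0023 * 13.9 * (23.5 + 17.8) * sqrt(30 - 17)
ET0 = 0.0023 * 13.9 * 41.3 * 3.605551

4.7606 mm/day


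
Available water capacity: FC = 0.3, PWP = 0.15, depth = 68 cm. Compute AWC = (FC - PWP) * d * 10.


AWC = (FC - PWP) * d * 10
AWC = (0.3 - 0.15) * 68 * 10
AWC = 0.1500 * 68 * 10

102.0000 mm


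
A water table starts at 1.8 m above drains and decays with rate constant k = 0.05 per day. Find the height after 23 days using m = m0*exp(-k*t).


m = m0 * exp(-k*t)
m = 1.8 * exp(-0.05 * 23)
m = 1.8 * exp(-1.1500)

0.5699 m


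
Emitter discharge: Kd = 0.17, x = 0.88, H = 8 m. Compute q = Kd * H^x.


q = Kd * H^x = 0.17 * 8^0.88 = 0.17 * 6.233317

1.0597 L/h


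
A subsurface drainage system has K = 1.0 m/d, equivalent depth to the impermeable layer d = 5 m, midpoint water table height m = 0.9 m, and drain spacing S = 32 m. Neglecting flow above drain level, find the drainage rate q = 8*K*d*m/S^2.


q = 8*K*d*m/S^2
q = 8*1.0*5*0.9/32^2
q = 36.0000 / 1024

0.0352 m/d


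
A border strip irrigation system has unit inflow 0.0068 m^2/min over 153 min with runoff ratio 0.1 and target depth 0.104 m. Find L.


L = q*t/((1+r)*Z)
L = 0.0068*153/((1+0.1)*0.104)
L = 1.0404/0.1144

9.0944 m


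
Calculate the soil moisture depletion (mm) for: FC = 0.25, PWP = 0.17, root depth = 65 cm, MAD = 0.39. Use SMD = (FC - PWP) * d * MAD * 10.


SMD = (FC - PWP) * d * MAD * 10
SMD = (0.25 - 0.17) * 65 * 0.39 * 10
SMD = 0.0800 * 65 * 0.39 * 10

20.2800 mm


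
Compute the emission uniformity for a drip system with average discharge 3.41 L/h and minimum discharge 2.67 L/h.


EU = (q_min/q_avg)*100 = (2.67/3.41)*100 = 78.2991%

78.2991 %


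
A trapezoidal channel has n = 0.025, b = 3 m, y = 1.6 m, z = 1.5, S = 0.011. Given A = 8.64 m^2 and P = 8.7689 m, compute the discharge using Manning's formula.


R = A/P = 8.64/8.7689 = 0.985300
Q = (1/0.025) * 8.64 * 0.985300^(2/3) * 0.011^0.5

35.8907 m^3/s


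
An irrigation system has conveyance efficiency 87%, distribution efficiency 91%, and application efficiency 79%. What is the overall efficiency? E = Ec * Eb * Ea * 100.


Ec = 0.87, Eb = 0.91, Ea = 0.79
E = 0.87 * 0.91 * 0.79 * 100 = 62.5443%

62.5443 %


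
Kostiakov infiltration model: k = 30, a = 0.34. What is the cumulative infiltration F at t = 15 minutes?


F = k * t^a = 30 * 15^0.34
F = 30 * 2.511141

75.3342 mm


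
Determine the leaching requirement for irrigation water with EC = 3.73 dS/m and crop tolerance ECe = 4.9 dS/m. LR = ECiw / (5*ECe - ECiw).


LR = ECiw / (5*ECe - ECiw)
LR = 3.73 / (5*4.9 - 3.73)
LR = 3.73 / 20.7700

0.1796


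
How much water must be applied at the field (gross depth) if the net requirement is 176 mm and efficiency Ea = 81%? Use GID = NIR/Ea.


Ea = 81% = 0.81
GID = NIR / Ea = 176 / 0.81 = 217.2840 mm

217.2840 mm


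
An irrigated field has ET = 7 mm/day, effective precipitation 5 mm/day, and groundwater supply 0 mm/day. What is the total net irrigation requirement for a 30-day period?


Daily deficit = ET - Pe - GW = 7 - 5 - 0 = 2 mm/day
NIR = 2 * 30 = 60 mm

60.0000 mm


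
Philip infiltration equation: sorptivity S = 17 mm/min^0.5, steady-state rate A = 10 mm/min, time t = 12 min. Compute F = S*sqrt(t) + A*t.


F = S*sqrt(t) + A*t
F = 17*sqrt(12) + 10*12
F = 17*3.464102 + 120

178.8897 mm


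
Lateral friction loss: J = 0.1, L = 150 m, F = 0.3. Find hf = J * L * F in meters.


hf = J * L * F = 0.1 * 150 * 0.3 = 4.5000 m

4.5000 m


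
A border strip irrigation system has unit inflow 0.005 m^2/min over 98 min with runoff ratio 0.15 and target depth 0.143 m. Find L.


L = q*t/((1+r)*Z)
L = 0.005*98/((1+0.15)*0.143)
L = 0.49/0.16445

2.9796 m


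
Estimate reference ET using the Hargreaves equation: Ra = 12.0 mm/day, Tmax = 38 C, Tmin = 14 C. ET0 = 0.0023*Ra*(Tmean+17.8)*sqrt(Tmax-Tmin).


Tmean = (Tmax + Tmin)/2 = (38 + 14)/2 = 26.0
ET0 = 0.0023 * 12.0 * (26.0 + 17.8) * sqrt(38 - 14)
ET0 = 0.0023 * 12.0 * 43.8 * 4.898979

5.9223 mm/day


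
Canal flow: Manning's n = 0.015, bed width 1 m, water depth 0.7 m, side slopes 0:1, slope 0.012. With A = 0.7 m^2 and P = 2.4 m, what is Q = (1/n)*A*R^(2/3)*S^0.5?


R = A/P = 0.7/2.4 = 0.291667
Q = (1/0.015) * 0.7 * 0.291667^(2/3) * 0.012^0.5

2.2483 m^3/s


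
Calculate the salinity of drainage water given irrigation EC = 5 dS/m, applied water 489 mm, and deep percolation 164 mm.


EC_dw = EC_iw * D_iw / D_dw
EC_dw = 5 * 489 / 164
EC_dw = 2445 / 164

14.9085 dS/m


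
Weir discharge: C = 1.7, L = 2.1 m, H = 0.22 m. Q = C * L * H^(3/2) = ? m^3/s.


Q = C * L * H^(3/2) = 1.7 * 2.1 * 0.22^1.5 = 1.7 * 2.1 * 0.103189

0.3684 m^3/s


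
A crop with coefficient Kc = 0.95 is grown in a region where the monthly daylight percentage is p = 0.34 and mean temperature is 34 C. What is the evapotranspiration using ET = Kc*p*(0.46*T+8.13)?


ET = Kc * p * (0.46*T + 8.13)
ET = 0.95 * 0.34 * (0.46*34 + 8.13)
ET = 0.95 * 0.34 * 23.7700

7.6777 mm/day


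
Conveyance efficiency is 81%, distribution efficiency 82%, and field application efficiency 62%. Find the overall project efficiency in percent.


Ec = 0.81, Eb = 0.82, Ea = 0.62
E = 0.81 * 0.82 * 0.62 * 100 = 41.1804%

41.1804 %


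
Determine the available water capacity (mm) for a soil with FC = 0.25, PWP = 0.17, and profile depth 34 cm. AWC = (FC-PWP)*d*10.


AWC = (FC - PWP) * d * 10
AWC = (0.25 - 0.17) * 34 * 10
AWC = 0.0800 * 34 * 10

27.2000 mm


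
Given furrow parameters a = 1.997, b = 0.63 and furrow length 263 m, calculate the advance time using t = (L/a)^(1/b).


t = (L/a)^(1/b)
t = (263/1.997)^(1/0.63)
t = 131.697546^(1/0.63)

2314.2433 min


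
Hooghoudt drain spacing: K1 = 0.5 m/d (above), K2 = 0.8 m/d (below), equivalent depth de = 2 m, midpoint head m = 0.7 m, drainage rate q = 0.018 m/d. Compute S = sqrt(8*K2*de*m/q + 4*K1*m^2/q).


S^2 = 8*K2*de*m/q + 4*K1*m^2/q
S^2 = 8*0.8*2*0.7/0.018 + 4*0.5*0.7^2/0.018
S = sqrt(552.2222)

23.4994 m


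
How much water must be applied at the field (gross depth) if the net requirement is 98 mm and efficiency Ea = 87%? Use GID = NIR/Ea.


Ea = 87% = 0.87
GID = NIR / Ea = 98 / 0.87 = 112.6437 mm

112.6437 mm


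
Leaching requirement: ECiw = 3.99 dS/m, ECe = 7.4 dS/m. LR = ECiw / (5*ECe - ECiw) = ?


LR = ECiw / (5*ECe - ECiw)
LR = 3.99 / (5*7.4 - 3.99)
LR = 3.99 / 33.0100

0.1209


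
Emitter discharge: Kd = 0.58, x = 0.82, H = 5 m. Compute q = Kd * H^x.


q = Kd * H^x = 0.58 * 5^0.82 = 0.58 * 3.742445

2.1706 L/h


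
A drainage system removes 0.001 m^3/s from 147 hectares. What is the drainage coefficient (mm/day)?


DC = Q * 86400 / (A * 10000) * 1000
DC = 0.001 * 86400 / (147 * 10000) * 1000
DC = 86400.0000 / 1470000

0.0588 mm/day


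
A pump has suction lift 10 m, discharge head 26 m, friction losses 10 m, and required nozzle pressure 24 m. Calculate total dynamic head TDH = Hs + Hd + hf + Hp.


TDH = Hs + Hd + hf + Hp = 10 + 26 + 10 + 24 = 70

70 m


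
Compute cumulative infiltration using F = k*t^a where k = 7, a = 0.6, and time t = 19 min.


F = k * t^a = 7 * 19^0.6
F = 7 * 5.851297

40.9591 mm


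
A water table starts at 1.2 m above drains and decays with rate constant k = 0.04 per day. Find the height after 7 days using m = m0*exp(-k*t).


m = m0 * exp(-k*t)
m = 1.2 * exp(-0.04 * 7)
m = 1.2 * exp(-0.2800)

0.9069 m


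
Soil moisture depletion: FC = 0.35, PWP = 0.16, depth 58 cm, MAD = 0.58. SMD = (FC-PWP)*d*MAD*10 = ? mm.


SMD = (FC - PWP) * d * MAD * 10
SMD = (0.35 - 0.16) * 58 * 0.58 * 10
SMD = 0.1900 * 58 * 0.58 * 10

63.9160 mm


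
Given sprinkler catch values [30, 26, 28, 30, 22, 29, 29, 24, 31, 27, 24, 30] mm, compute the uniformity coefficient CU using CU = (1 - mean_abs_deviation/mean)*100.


mean = 27.500000 mm
MAD = 2.416667 mm
CU = (1 - 2.416667/27.500000)*100

91.2121 %


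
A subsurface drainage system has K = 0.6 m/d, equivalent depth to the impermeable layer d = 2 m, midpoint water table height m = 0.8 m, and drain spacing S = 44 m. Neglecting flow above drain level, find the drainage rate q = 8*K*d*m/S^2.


q = 8*K*d*m/S^2
q = 8*0.6*2*0.8/44^2
q = 7.6800 / 1936

0.0040 m/d


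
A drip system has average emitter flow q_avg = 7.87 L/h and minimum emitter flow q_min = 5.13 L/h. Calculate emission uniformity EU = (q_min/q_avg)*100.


EU = (q_min/q_avg)*100 = (5.13/7.87)*100 = 65.1842%

65.1842 %


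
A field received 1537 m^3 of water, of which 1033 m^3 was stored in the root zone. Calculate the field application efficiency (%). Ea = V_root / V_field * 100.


Ea = V_root / V_field * 100 = 1033 / 1537 * 100 = 67.2088%

67.2088 %


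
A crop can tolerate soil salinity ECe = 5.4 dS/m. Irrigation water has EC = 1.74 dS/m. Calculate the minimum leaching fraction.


LR = ECiw / (5*ECe - ECiw)
LR = 1.74 / (5*5.4 - 1.74)
LR = 1.74 / 25.2600

0.0689


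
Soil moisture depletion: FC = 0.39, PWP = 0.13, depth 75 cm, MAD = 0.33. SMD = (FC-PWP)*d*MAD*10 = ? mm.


SMD = (FC - PWP) * d * MAD * 10
SMD = (0.39 - 0.13) * 75 * 0.33 * 10
SMD = 0.2600 * 75 * 0.33 * 10

64.3500 mm


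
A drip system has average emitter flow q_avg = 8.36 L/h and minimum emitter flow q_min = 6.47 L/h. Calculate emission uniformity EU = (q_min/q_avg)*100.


EU = (q_min/q_avg)*100 = (6.47/8.36)*100 = 77.3923%

77.3923 %


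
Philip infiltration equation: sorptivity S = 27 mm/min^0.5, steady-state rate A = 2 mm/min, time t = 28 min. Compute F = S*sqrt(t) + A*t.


F = S*sqrt(t) + A*t
F = 27*sqrt(28) + 2*28
F = 27*5.291503 + 56

198.8706 mm


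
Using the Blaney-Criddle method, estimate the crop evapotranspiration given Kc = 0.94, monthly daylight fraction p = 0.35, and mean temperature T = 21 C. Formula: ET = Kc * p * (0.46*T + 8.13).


ET = Kc * p * (0.46*T + 8.13)
ET = 0.94 * 0.35 * (0.46*21 + 8.13)
ET = 0.94 * 0.35 * 17.7900

5.8529 mm/day


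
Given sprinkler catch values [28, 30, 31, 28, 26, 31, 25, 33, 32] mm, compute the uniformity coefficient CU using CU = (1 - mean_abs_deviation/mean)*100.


mean = 29.333333 mm
MAD = 2.296296 mm
CU = (1 - 2.296296/29.333333)*100

92.1717 %


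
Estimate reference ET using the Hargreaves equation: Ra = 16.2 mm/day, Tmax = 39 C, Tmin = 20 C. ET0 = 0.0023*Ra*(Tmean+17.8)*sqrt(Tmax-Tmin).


Tmean = (Tmax + Tmin)/2 = (39 + 20)/2 = 29.5
ET0 = 0.0023 * 16.2 * (29.5 + 17.8) * sqrt(39 - 20)
ET0 = 0.0023 * 16.2 * 47.3 * 4.358899

7.6821 mm/day


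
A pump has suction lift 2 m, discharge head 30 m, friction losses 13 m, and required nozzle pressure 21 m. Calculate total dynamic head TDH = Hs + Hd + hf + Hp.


TDH = Hs + Hd + hf + Hp = 2 + 30 + 13 + 21 = 66

66 m


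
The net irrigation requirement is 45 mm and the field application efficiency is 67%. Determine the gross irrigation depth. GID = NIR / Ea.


Ea = 67% = 0.67
GID = NIR / Ea = 45 / 0.67 = 67.1642 mm

67.1642 mm


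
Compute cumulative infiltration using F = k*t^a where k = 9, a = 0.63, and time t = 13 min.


F = k * t^a = 9 * 13^0.63
F = 9 * 5.032506

45.2926 mm


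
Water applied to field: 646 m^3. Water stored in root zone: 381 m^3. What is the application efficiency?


Ea = V_root / V_field * 100 = 381 / 646 * 100 = 58.9783%

58.9783 %


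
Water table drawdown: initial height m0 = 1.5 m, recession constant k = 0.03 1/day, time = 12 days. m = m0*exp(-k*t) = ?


m = m0 * exp(-k*t)
m = 1.5 * exp(-0.03 * 12)
m = 1.5 * exp(-0.3600)

1.0465 m


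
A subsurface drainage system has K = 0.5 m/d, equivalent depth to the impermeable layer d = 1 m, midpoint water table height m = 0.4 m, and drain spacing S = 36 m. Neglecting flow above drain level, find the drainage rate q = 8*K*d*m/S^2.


q = 8*K*d*m/S^2
q = 8*0.5*1*0.4/36^2
q = 1.6000 / 1296

0.0012 m/d


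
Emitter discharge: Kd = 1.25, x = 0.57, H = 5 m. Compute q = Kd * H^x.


q = Kd * H^x = 1.25 * 5^0.57 = 1.25 * 2.502724

3.1284 L/h


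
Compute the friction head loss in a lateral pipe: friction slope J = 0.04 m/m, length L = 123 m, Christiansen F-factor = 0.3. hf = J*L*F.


hf = J * L * F = 0.04 * 123 * 0.3 = 1.4760 m

1.4760 m


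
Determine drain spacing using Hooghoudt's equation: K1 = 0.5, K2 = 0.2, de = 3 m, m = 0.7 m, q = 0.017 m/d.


S^2 = 8*K2*de*m/q + 4*K1*m^2/q
S^2 = 8*0.2*3*0.7/0.017 + 4*0.5*0.7^2/0.017
S = sqrt(255.2941)

15.9779 m


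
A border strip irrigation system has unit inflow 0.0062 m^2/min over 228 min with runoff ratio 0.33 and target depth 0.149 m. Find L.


L = q*t/((1+r)*Z)
L = 0.0062*228/((1+0.33)*0.149)
L = 1.4136/0.19817

7.1333 m


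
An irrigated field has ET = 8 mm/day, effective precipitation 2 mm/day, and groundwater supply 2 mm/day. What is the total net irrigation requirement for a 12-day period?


Daily deficit = ET - Pe - GW = 8 - 2 - 2 = 4 mm/day
NIR = 4 * 12 = 48 mm

48.0000 mm


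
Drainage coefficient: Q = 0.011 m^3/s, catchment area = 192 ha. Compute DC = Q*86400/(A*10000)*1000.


DC = Q * 86400 / (A * 10000) * 1000
DC = 0.011 * 86400 / (192 * 10000) * 1000
DC = 950400.0000 / 1920000

0.4950 mm/day


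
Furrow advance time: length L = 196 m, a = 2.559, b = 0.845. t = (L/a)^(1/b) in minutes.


t = (L/a)^(1/b)
t = (196/2.559)^(1/0.845)
t = 76.592419^(1/0.845)

169.7484 min


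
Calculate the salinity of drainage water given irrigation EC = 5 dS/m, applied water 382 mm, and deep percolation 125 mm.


EC_dw = EC_iw * D_iw / D_dw
EC_dw = 5 * 382 / 125
EC_dw = 1910 / 125

15.2800 dS/m


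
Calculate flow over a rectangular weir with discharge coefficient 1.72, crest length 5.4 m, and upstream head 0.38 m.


Q = C * L * H^(3/2) = 1.72 * 5.4 * 0.38^1.5 = 1.72 * 5.4 * 0.234248

2.1757 m^3/s


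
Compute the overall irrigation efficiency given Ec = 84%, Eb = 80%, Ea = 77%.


Ec = 0.84, Eb = 0.8, Ea = 0.77
E = 0.84 * 0.8 * 0.77 * 100 = 51.7440%

51.7440 %


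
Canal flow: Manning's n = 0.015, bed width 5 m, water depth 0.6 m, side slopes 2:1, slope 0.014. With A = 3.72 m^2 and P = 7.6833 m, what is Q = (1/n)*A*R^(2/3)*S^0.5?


R = A/P = 3.72/7.6833 = 0.484167
Q = (1/0.015) * 3.72 * 0.484167^(2/3) * 0.014^0.5

18.0931 m^3/s


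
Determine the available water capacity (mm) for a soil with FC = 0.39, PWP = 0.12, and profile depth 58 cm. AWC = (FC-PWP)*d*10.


AWC = (FC - PWP) * d * 10
AWC = (0.39 - 0.12) * 58 * 10
AWC = 0.2700 * 58 * 10

156.6000 mm


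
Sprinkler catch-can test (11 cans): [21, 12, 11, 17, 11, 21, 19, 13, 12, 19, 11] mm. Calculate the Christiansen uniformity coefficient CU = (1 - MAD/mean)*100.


mean = 15.181818 mm
MAD = 3.834711 mm
CU = (1 - 3.834711/15.181818)*100

74.7414 %


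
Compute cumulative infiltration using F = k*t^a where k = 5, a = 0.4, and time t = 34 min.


F = k * t^a = 5 * 34^0.4
F = 5 * 4.098185

20.4909 mm


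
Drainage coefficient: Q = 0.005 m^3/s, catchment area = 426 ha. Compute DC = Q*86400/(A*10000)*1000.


DC = Q * 86400 / (A * 10000) * 1000
DC = 0.005 * 86400 / (426 * 10000) * 1000
DC = 432000.0000 / 4260000

0.1014 mm/day


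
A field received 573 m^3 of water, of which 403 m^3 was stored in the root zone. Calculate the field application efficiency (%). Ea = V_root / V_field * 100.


Ea = V_root / V_field * 100 = 403 / 573 * 100 = 70.3316%

70.3316 %


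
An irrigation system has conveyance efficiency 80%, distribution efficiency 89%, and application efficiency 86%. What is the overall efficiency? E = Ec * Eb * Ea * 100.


Ec = 0.8, Eb = 0.89, Ea = 0.86
E = 0.8 * 0.89 * 0.86 * 100 = 61.2320%

61.2320 %


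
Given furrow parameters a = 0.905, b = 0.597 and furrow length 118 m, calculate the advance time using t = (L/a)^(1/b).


t = (L/a)^(1/b)
t = (118/0.905)^(1/0.597)
t = 130.386740^(1/0.597)

3492.2439 min


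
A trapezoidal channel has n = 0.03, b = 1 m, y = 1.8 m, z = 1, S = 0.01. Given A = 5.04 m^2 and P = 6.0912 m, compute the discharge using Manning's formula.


R = A/P = 5.04/6.0912 = 0.827423
Q = (1/0.03) * 5.04 * 0.827423^(2/3) * 0.01^0.5

14.8068 m^3/s


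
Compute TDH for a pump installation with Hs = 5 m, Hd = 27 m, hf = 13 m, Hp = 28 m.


TDH = Hs + Hd + hf + Hp = 5 + 27 + 13 + 28 = 73

73 m


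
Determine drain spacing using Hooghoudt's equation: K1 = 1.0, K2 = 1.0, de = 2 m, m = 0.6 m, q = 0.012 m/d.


S^2 = 8*K2*de*m/q + 4*K1*m^2/q
S^2 = 8*1.0*2*0.6/0.012 + 4*1.0*0.6^2/0.012
S = sqrt(920.0000)

30.3315 m


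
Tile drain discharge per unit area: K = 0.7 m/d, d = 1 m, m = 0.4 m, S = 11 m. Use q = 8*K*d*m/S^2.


q = 8*K*d*m/S^2
q = 8*0.7*1*0.4/11^2
q = 2.2400 / 121

0.0185 m/d


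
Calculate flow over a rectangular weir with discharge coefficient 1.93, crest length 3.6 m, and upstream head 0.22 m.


Q = C * L * H^(3/2) = 1.93 * 3.6 * 0.22^1.5 = 1.93 * 3.6 * 0.103189

0.7170 m^3/s


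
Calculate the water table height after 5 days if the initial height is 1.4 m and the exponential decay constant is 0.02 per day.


m = m0 * exp(-k*t)
m = 1.4 * exp(-0.02 * 5)
m = 1.4 * exp(-0.1000)

1.2668 m


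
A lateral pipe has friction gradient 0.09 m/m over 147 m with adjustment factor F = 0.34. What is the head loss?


hf = J * L * F = 0.09 * 147 * 0.34 = 4.4982 m

4.4982 m


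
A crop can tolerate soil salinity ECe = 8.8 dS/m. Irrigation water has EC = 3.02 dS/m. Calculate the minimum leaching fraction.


LR = ECiw / (5*ECe - ECiw)
LR = 3.02 / (5*8.8 - 3.02)
LR = 3.02 / 40.9800

0.0737


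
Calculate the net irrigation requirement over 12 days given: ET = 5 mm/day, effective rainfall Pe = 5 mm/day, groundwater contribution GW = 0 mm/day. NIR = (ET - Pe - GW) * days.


Daily deficit = ET - Pe - GW = 5 - 5 - 0 = 0 mm/day
NIR = 0 * 12 = 0 mm

0 mm


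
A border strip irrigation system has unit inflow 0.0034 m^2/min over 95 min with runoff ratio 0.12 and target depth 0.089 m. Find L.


L = q*t/((1+r)*Z)
L = 0.0034*95/((1+0.12)*0.089)
L = 0.323/0.09968

3.2404 m


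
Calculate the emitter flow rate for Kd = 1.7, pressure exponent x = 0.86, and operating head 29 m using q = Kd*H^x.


q = Kd * H^x = 1.7 * 29^0.86 = 1.7 * 18.099321

30.7688 L/h


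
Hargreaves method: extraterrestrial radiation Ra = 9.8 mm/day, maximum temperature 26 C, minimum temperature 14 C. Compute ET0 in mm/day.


Tmean = (Tmax + Tmin)/2 = (26 + 14)/2 = 20.0
ET0 = 0.0023 * 9.8 * (20.0 + 17.8) * sqrt(26 - 14)
ET0 = 0.0023 * 9.8 * 37.8 * 3.464102

2.9515 mm/day


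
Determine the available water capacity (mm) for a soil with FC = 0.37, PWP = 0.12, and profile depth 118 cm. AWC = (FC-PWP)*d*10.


AWC = (FC - PWP) * d * 10
AWC = (0.37 - 0.12) * 118 * 10
AWC = 0.2500 * 118 * 10

295.0000 mm


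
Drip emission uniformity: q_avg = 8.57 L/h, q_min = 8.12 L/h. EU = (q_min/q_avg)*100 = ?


EU = (q_min/q_avg)*100 = (8.12/8.57)*100 = 94.7491%

94.7491 %


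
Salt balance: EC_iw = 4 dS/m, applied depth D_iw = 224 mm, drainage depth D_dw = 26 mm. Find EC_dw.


EC_dw = EC_iw * D_iw / D_dw
EC_dw = 4 * 224 / 26
EC_dw = 896 / 26

34.4615 dS/m


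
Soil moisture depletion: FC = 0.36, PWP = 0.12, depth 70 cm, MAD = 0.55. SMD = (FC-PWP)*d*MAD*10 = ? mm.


SMD = (FC - PWP) * d * MAD * 10
SMD = (0.36 - 0.12) * 70 * 0.55 * 10
SMD = 0.2400 * 70 * 0.55 * 10

92.4000 mm


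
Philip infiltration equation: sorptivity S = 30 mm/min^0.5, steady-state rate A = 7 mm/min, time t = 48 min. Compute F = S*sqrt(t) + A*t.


F = S*sqrt(t) + A*t
F = 30*sqrt(48) + 7*48
F = 30*6.928203 + 336

543.8461 mm


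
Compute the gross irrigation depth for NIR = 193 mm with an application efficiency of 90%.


Ea = 90% = 0.9
GID = NIR / Ea = 193 / 0.9 = 214.4444 mm

214.4444 mm


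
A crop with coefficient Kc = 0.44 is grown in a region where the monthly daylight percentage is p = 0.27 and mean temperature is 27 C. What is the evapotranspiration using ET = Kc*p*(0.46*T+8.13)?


ET = Kc * p * (0.46*T + 8.13)
ET = 0.44 * 0.27 * (0.46*27 + 8.13)
ET = 0.44 * 0.27 * 20.5500

2.4413 mm/day


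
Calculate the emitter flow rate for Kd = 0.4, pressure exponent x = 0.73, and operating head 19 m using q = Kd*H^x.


q = Kd * H^x = 0.4 * 19^0.73 = 0.4 * 8.580056

3.4320 L/h


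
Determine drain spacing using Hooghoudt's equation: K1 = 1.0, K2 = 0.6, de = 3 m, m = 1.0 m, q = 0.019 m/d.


S^2 = 8*K2*de*m/q + 4*K1*m^2/q
S^2 = 8*0.6*3*1.0/0.019 + 4*1.0*1.0^2/0.019
S = sqrt(968.4211)

31.1195 m


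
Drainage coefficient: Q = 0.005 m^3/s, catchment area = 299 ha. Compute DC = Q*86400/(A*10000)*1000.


DC = Q * 86400 / (A * 10000) * 1000
DC = 0.005 * 86400 / (299 * 10000) * 1000
DC = 432000.0000 / 2990000

0.1445 mm/day


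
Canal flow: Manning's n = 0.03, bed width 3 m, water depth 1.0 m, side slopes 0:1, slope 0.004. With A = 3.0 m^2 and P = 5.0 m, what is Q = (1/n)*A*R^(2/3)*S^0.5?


R = A/P = 3.0/5.0 = 0.600000
Q = (1/0.03) * 3.0 * 0.600000^(2/3) * 0.004^0.5

4.4992 m^3/s


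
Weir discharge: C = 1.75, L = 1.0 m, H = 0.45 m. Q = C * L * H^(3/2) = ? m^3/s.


Q = C * L * H^(3/2) = 1.75 * 1.0 * 0.45^1.5 = 1.75 * 1.0 * 0.301869

0.5283 m^3/s


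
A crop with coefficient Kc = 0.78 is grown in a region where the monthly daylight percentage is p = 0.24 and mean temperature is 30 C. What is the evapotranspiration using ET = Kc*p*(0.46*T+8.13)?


ET = Kc * p * (0.46*T + 8.13)
ET = 0.78 * 0.24 * (0.46*30 + 8.13)
ET = 0.78 * 0.24 * 21.9300

4.1053 mm/day


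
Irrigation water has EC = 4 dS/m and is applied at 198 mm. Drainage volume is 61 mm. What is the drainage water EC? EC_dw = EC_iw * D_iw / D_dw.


EC_dw = EC_iw * D_iw / D_dw
EC_dw = 4 * 198 / 61
EC_dw = 792 / 61

12.9836 dS/m


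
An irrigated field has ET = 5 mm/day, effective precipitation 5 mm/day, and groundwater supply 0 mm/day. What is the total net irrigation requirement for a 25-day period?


Daily deficit = ET - Pe - GW = 5 - 5 - 0 = 0 mm/day
NIR = 0 * 25 = 0 mm

0 mm


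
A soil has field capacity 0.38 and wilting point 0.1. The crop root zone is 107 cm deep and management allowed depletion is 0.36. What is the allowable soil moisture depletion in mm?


SMD = (FC - PWP) * d * MAD * 10
SMD = (0.38 - 0.1) * 107 * 0.36 * 10
SMD = 0.2800 * 107 * 0.36 * 10

107.8560 mm


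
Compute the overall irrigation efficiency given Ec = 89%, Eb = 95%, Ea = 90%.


Ec = 0.89, Eb = 0.95, Ea = 0.9
E = 0.89 * 0.95 * 0.9 * 100 = 76.0950%

76.0950 %


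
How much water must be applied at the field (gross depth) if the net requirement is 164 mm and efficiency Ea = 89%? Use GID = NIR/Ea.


Ea = 89% = 0.89
GID = NIR / Ea = 164 / 0.89 = 184.2697 mm

184.2697 mm


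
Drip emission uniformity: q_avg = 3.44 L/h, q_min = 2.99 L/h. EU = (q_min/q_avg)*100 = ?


EU = (q_min/q_avg)*100 = (2.99/3.44)*100 = 86.9186%

86.9186 %


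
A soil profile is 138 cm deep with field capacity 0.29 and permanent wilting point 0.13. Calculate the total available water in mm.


AWC = (FC - PWP) * d * 10
AWC = (0.29 - 0.13) * 138 * 10
AWC = 0.1600 * 138 * 10

220.8000 mm


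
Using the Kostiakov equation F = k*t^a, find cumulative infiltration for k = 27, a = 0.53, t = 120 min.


F = k * t^a = 27 * 120^0.53
F = 27 * 12.646375

341.4521 mm


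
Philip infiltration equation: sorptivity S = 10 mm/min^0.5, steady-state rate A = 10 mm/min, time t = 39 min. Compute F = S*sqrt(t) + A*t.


F = S*sqrt(t) + A*t
F = 10*sqrt(39) + 10*39
F = 10*6.244998 + 390

452.4500 mm


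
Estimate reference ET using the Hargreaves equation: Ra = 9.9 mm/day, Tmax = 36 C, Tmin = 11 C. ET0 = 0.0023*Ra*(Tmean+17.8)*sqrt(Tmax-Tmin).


Tmean = (Tmax + Tmin)/2 = (36 + 11)/2 = 23.5
ET0 = 0.0023 * 9.9 * (23.5 + 17.8) * sqrt(36 - 11)
ET0 = 0.0023 * 9.9 * 41.3 * 5.000000

4.7020 mm/day


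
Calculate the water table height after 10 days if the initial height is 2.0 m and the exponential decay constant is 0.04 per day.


m = m0 * exp(-k*t)
m = 2.0 * exp(-0.04 * 10)
m = 2.0 * exp(-0.4000)

1.3406 m


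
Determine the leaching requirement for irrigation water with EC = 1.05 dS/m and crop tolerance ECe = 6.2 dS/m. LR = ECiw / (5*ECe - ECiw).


LR = ECiw / (5*ECe - ECiw)
LR = 1.05 / (5*6.2 - 1.05)
LR = 1.05 / 29.9500

0.0351


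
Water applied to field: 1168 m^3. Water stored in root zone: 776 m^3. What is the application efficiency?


Ea = V_root / V_field * 100 = 776 / 1168 * 100 = 66.4384%

66.4384 %


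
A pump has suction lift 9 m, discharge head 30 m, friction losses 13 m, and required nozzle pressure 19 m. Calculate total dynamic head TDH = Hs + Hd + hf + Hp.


TDH = Hs + Hd + hf + Hp = 9 + 30 + 13 + 19 = 71

71 m


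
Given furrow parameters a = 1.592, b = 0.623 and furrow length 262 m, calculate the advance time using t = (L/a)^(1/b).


t = (L/a)^(1/b)
t = (262/1.592)^(1/0.623)
t = 164.572864^(1/0.623)

3610.4168 min


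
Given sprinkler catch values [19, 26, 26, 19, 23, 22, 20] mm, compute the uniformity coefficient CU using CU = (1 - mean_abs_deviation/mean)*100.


mean = 22.142857 mm
MAD = 2.448980 mm
CU = (1 - 2.448980/22.142857)*100

88.9401 %


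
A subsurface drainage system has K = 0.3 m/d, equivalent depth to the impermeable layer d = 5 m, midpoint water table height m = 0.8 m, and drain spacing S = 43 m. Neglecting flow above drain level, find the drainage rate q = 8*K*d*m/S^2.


q = 8*K*d*m/S^2
q = 8*0.3*5*0.8/43^2
q = 9.6000 / 1849

0.0052 m/d


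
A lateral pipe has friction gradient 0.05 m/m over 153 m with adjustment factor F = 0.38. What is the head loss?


hf = J * L * F = 0.05 * 153 * 0.38 = 2.9070 m

2.9070 m


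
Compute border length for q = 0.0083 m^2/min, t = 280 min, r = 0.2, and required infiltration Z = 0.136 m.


L = q*t/((1+r)*Z)
L = 0.0083*280/((1+0.2)*0.136)
L = 2.324/0.1632

14.2402 m


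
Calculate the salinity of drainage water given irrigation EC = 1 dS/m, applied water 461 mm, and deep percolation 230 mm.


EC_dw = EC_iw * D_iw / D_dw
EC_dw = 1 * 461 / 230
EC_dw = 461 / 230

2.0043 dS/m


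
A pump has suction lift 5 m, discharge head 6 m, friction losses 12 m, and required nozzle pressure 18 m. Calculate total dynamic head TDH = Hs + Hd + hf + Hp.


TDH = Hs + Hd + hf + Hp = 5 + 6 + 12 + 18 = 41

41 m


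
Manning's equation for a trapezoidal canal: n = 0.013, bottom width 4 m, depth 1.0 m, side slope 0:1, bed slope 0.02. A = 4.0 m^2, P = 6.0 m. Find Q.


R = A/P = 4.0/6.0 = 0.666667
Q = (1/0.013) * 4.0 * 0.666667^(2/3) * 0.02^0.5

33.2076 m^3/s


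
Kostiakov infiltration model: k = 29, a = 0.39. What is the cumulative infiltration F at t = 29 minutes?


F = k * t^a = 29 * 29^0.39
F = 29 * 3.718221

107.8284 mm


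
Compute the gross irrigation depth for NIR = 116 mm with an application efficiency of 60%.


Ea = 60% = 0.6
GID = NIR / Ea = 116 / 0.6 = 193.3333 mm

193.3333 mm


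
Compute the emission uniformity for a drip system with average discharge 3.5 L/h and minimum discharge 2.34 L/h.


EU = (q_min/q_avg)*100 = (2.34/3.5)*100 = 66.8571%

66.8571 %


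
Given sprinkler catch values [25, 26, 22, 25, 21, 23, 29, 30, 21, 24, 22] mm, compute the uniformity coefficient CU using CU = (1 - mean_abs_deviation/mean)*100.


mean = 24.363636 mm
MAD = 2.396694 mm
CU = (1 - 2.396694/24.363636)*100

90.1628 %


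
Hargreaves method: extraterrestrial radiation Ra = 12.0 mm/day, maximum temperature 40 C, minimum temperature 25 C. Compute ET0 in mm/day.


Tmean = (Tmax + Tmin)/2 = (40 + 25)/2 = 32.5
ET0 = 0.0023 * 12.0 * (32.5 + 17.8) * sqrt(40 - 25)
ET0 = 0.0023 * 12.0 * 50.3 * 3.872983

5.3768 mm/day


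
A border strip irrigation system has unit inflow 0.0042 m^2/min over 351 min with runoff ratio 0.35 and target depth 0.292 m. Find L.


L = q*t/((1+r)*Z)
L = 0.0042*351/((1+0.35)*0.292)
L = 1.4742/0.3942

3.7397 m


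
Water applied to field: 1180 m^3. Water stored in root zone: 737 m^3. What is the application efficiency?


Ea = V_root / V_field * 100 = 737 / 1180 * 100 = 62.4576%

62.4576 %


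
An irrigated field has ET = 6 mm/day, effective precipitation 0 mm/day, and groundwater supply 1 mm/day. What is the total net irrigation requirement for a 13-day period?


Daily deficit = ET - Pe - GW = 6 - 0 - 1 = 5 mm/day
NIR = 5 * 13 = 65 mm

65.0000 mm


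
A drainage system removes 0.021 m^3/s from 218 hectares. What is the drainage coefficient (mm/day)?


DC = Q * 86400 / (A * 10000) * 1000
DC = 0.021 * 86400 / (218 * 10000) * 1000
DC = 1814400.0000 / 2180000

0.8323 mm/day
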